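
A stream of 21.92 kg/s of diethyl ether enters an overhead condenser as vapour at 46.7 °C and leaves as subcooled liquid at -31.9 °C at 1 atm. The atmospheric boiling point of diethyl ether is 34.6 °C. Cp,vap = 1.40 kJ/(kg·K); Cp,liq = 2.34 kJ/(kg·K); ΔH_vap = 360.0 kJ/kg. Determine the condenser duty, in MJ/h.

vapour 46.7→34.6 °C: -16.94 kJ/kg
condensation at 34.6 °C: -360 kJ/kg
liquid 34.6→-31.9 °C: -155.61 kJ/kg
Δh = -16.94 + -360 + -155.61 = -532.55 kJ/kg
Q = ṁ·Δh = 21.92 kg/s × -532.55 kJ/kg = -11673 kJ/s
|Q| = 11673 kW = 42025 MJ/h

Q_c = 42000 MJ/h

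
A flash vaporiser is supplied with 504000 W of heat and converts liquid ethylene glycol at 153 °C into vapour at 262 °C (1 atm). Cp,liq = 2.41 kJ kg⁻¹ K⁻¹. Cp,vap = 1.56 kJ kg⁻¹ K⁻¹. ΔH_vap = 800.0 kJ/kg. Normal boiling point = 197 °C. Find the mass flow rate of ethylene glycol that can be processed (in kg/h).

ṁ = 1800 kg/h

Δh = 2.41×(197−153) + 800.0 + 1.56×(262−197) = 1007.4 kJ/kg
Q = 504000 W = 504 kJ/s = 1.8144e+06 kJ/h
ṁ = Q/Δh = 1.8144e+06 / 1007.4 = 1801 kg/h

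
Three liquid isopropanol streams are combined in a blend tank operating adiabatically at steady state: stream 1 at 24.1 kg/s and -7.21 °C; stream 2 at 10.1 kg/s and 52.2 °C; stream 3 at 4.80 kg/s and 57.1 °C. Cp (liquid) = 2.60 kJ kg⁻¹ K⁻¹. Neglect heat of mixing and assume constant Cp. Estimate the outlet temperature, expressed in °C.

T_out = 16.1 °C

Adiabatic, steady state ⇒ Σ ṁᵢCp,ᵢ(T_out − Tᵢ) = 0
Σ ṁᵢCp,ᵢTᵢ = 24.1×2.60×-7.21 + 10.1×2.60×52.2 + 4.80×2.60×57.1 = 1631.6
Σ ṁᵢCp,ᵢ = 24.1×2.60 + 10.1×2.60 + 4.80×2.60 = 101.4
T_out = 1631.6 / 101.4 = 16.091 °C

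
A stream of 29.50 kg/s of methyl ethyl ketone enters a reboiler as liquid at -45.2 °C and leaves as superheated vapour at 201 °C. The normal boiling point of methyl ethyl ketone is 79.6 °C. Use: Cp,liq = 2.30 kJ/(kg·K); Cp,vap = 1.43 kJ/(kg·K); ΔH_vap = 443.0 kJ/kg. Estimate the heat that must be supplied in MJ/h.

Q = 96000 MJ/h

liquid -45.2→79.6 °C: 287.04 kJ/kg
vaporisation at 79.6 °C: 443 kJ/kg
vapour 79.6→201 °C: 173.6 kJ/kg
Δh = 287.04 + 443 + 173.6 = 903.64 kJ/kg
Q = ṁ·Δh = 29.50 kg/s × 903.64 kJ/kg = 26657 kJ/s
|Q| = 26657 kW = 95967 MJ/h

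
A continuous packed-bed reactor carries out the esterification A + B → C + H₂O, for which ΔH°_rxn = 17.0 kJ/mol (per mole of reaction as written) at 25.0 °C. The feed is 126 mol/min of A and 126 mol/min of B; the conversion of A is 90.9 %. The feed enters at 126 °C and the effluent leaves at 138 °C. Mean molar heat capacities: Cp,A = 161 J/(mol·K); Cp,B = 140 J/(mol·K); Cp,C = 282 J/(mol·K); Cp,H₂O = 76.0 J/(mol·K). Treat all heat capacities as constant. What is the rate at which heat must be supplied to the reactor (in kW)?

Q_in = 52.3 kW

Extent of reaction ξ = 0.909 × 126 = 114.53 mol/min
Reaction term: ξ·ΔH°_rxn = 114.53 × 17.0 = 1947.1 kJ/min
Sensible, feed 126→25 °C: -3830.5 kJ/min
Outlet flows (mol/min): A 11.466, B 11.466, C 114.53, H₂O 114.53
Sensible, products 25→138 °C: 5023.4 kJ/min
Q = ΔH = 3139.9 kJ/min = 52.332 kW
Heat supplied = 52.332 kW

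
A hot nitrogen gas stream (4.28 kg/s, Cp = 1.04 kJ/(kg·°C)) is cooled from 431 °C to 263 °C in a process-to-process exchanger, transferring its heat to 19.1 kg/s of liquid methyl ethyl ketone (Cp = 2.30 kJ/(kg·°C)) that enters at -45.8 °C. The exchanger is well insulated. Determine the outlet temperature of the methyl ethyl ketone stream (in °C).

T_c,out = -28.8 °C

Heat released by hot stream: Q = 4.28 × 1.04 × (431 − 263) = 747.8 kJ/s
Energy balance on cold side (adiabatic exchanger): Q = ṁ_c·Cp_c·(T_c,out − T_c,in)
T_c,out = -45.8 + 747.8/(19.1 × 2.30) = -28.777 °C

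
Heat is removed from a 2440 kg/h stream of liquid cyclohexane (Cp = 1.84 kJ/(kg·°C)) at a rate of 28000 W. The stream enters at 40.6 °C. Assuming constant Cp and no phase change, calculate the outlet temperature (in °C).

T_out = 18.1 °C

Q = 28000 W = 100800 kJ/h
ΔT = Q/(ṁ·Cp) = 100800/(2440×1.84) = 22.452 K
T_out = 40.6 − 22.452 = 18.148 °C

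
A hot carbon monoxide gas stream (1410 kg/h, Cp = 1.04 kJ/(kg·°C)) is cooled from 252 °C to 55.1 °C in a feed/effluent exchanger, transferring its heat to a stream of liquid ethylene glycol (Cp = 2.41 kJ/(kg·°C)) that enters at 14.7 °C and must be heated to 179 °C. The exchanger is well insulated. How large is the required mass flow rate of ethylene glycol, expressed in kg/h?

Heat released by hot stream: Q = 1410 × 1.04 × (252 − 55.1) = 288730 kJ/h
Energy balance on cold side (adiabatic exchanger): Q = ṁ_c·Cp_c·(T_c,out − T_c,in)
ṁ_c = 288730 / [2.41 × (179 − 14.7)] = 729.19 kg/h

ṁ_c = 729 kg/h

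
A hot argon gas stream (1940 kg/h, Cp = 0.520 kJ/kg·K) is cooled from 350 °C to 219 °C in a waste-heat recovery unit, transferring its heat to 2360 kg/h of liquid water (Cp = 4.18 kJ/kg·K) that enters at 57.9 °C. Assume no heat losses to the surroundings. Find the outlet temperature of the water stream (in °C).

Heat released by hot stream: Q = 1940 × 0.520 × (350 − 219) = 132150 kJ/h
Energy balance on cold side (adiabatic exchanger): Q = ṁ_c·Cp_c·(T_c,out − T_c,in)
T_c,out = 57.9 + 132150/(2360 × 4.18) = 71.296 °C

T_c,out = 71.3 °C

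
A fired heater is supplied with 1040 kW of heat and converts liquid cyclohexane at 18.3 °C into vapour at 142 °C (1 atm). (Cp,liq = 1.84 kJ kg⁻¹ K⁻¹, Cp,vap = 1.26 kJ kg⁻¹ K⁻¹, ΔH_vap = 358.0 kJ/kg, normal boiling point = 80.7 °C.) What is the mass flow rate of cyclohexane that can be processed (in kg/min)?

ṁ = 113 kg/min

Δh = 1.84×(80.7−18.3) + 358.0 + 1.26×(142−80.7) = 550.05 kJ/kg
Q = 1040 kW = 1040 kJ/s = 62400 kJ/min
ṁ = Q/Δh = 62400 / 550.05 = 113.44 kg/min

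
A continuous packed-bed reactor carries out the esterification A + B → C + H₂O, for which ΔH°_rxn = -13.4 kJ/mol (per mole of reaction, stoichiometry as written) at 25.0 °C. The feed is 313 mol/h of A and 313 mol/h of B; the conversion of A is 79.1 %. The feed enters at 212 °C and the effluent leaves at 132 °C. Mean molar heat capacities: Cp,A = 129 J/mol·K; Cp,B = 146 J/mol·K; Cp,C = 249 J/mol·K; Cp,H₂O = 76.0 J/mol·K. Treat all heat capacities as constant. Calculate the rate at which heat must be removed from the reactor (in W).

Q_out = 2470 W

Extent of reaction ξ = 0.791 × 313 = 247.58 mol/h
Reaction term: ξ·ΔH°_rxn = 247.58 × -13.4 = -3317.6 kJ/h
Sensible, feed 212→25 °C: -16096 kJ/h
Outlet flows (mol/h): A 65.417, B 65.417, C 247.58, H₂O 247.58
Sensible, products 25→132 °C: 10535 kJ/h
Q = ΔH = -8879 kJ/h = -2.4664 kW
Heat removed = 2466.4 W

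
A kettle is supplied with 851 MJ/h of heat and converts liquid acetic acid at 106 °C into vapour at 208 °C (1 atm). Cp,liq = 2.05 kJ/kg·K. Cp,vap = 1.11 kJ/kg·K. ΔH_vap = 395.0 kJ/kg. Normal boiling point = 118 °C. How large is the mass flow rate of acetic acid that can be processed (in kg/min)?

Δh = 2.05×(118−106) + 395.0 + 1.11×(208−118) = 519.5 kJ/kg
Q = 851 MJ/h = 236.39 kJ/s = 14183 kJ/min
ṁ = Q/Δh = 14183 / 519.5 = 27.302 kg/min

ṁ = 27.3 kg/min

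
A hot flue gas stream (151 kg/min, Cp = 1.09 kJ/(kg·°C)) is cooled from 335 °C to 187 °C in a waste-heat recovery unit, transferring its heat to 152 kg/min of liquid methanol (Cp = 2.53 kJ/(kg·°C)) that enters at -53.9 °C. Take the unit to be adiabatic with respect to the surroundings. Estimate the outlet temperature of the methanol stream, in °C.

Heat released by hot stream: Q = 151 × 1.09 × (335 − 187) = 24359 kJ/min
Energy balance on cold side (adiabatic exchanger): Q = ṁ_c·Cp_c·(T_c,out − T_c,in)
T_c,out = -53.9 + 24359/(152 × 2.53) = 9.4434 °C

T_c,out = 9.44 °C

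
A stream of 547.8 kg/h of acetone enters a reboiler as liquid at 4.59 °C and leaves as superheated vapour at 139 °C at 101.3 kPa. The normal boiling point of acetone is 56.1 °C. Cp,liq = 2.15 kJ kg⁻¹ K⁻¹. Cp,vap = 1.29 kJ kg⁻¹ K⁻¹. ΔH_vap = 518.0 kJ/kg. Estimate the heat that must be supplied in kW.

Q = 112 kW

liquid 4.59→56.1 °C: 110.75 kJ/kg
vaporisation at 56.1 °C: 518 kJ/kg
vapour 56.1→139 °C: 106.94 kJ/kg
Δh = 110.75 + 518 + 106.94 = 735.69 kJ/kg
Q = ṁ·Δh = 547.8 kg/h × 735.69 kJ/kg = 403010 kJ/h
|Q| = 111.95 kW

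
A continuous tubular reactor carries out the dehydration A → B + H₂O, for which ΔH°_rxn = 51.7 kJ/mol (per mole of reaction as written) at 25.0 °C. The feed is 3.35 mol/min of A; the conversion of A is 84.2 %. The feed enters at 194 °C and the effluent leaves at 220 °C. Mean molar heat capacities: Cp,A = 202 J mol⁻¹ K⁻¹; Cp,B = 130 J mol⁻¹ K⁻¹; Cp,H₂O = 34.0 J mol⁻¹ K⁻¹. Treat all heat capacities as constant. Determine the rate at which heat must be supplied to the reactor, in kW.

Q_in = 2.38 kW

Extent of reaction ξ = 0.842 × 3.35 = 2.8207 mol/min
Reaction term: ξ·ΔH°_rxn = 2.8207 × 51.7 = 145.83 kJ/min
Sensible, feed 194→25 °C: -114.36 kJ/min
Outlet flows (mol/min): A 0.5293, B 2.8207, H₂O 2.8207
Sensible, products 25→220 °C: 111.06 kJ/min
Q = ΔH = 142.52 kJ/min = 2.3754 kW
Heat supplied = 2.3754 kW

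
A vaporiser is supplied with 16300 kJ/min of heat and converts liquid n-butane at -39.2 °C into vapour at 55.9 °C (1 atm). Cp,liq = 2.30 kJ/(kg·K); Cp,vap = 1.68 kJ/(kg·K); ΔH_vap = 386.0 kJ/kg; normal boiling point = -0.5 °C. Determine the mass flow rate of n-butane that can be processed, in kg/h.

Δh = 2.30×(-0.5−-39.2) + 386.0 + 1.68×(55.9−-0.5) = 569.76 kJ/kg
Q = 16300 kJ/min = 271.67 kJ/s = 978000 kJ/h
ṁ = Q/Δh = 978000 / 569.76 = 1716.5 kg/h

ṁ = 1720 kg/h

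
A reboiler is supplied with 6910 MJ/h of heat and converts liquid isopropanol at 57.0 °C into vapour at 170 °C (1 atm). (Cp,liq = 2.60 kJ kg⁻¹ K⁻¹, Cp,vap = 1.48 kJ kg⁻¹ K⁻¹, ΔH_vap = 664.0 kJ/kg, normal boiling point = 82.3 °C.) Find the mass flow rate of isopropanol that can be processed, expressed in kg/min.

ṁ = 134 kg/min

Δh = 2.60×(82.3−57.0) + 664.0 + 1.48×(170−82.3) = 859.58 kJ/kg
Q = 6910 MJ/h = 1919.4 kJ/s = 115170 kJ/min
ṁ = Q/Δh = 115170 / 859.58 = 133.98 kg/min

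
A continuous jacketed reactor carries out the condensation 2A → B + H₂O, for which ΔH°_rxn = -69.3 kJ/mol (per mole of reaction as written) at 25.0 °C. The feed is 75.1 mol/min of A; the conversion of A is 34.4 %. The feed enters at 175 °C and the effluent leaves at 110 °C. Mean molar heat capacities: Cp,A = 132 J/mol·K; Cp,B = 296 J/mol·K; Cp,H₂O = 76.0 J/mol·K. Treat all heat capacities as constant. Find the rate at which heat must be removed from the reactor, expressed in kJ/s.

Q_out = 23.7 kJ/s

Extent of reaction ξ = 0.344 × 75.1 / 2 = 12.917 mol/min
Reaction term: ξ·ΔH°_rxn = 12.917 × -69.3 = -895.16 kJ/min
Sensible, feed 175→25 °C: -1487 kJ/min
Outlet flows (mol/min): A 49.266, B 12.917, H₂O 12.917
Sensible, products 25→110 °C: 961.2 kJ/min
Q = ΔH = -1420.9 kJ/min = -23.682 kW
Heat removed = 23.682 kJ/s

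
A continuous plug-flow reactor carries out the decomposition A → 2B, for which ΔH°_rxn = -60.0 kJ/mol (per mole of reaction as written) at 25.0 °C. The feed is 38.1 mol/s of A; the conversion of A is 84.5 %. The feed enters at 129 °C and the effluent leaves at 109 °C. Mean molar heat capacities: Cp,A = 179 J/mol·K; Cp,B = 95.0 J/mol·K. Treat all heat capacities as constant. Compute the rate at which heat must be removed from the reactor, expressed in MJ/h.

Q_out = 7340 MJ/h

Extent of reaction ξ = 0.845 × 38.1 = 32.194 mol/s
Reaction term: ξ·ΔH°_rxn = 32.194 × -60.0 = -1931.7 kJ/s
Sensible, feed 129→25 °C: -709.27 kJ/s
Outlet flows (mol/s): A 5.9055, B 64.389
Sensible, products 25→109 °C: 602.62 kJ/s
Q = ΔH = -2038.3 kJ/s = -2038.3 kW
Heat removed = 7338 MJ/h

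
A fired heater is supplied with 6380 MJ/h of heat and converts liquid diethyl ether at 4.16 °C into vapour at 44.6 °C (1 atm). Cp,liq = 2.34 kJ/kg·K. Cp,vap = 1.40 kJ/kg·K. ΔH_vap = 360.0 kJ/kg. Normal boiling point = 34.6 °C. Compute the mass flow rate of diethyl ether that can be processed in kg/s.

ṁ = 3.98 kg/s

Δh = 2.34×(34.6−4.16) + 360.0 + 1.40×(44.6−34.6) = 445.23 kJ/kg
Q = 6380 MJ/h = 1772.2 kJ/s = 1772.2 kJ/s
ṁ = Q/Δh = 1772.2 / 445.23 = 3.9805 kg/s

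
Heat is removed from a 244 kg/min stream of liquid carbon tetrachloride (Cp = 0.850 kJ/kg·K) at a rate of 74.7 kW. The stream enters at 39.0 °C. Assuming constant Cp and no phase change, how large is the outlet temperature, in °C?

T_out = 17.4 °C

Q = 74.7 kW = 4482 kJ/min
ΔT = Q/(ṁ·Cp) = 4482/(244×0.850) = 21.61 K
T_out = 39.0 − 21.61 = 17.39 °C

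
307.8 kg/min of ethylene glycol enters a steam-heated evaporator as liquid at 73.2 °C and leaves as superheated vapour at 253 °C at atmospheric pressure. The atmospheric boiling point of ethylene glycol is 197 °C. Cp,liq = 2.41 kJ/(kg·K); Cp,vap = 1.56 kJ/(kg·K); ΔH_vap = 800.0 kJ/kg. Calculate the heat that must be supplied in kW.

liquid 73.2→197 °C: 298.36 kJ/kg
vaporisation at 197 °C: 800 kJ/kg
vapour 197→253 °C: 87.36 kJ/kg
Δh = 298.36 + 800 + 87.36 = 1185.7 kJ/kg
Q = ṁ·Δh = 307.8 kg/min × 1185.7 kJ/kg = 364960 kJ/min
|Q| = 6082.7 kW

Q = 6080 kW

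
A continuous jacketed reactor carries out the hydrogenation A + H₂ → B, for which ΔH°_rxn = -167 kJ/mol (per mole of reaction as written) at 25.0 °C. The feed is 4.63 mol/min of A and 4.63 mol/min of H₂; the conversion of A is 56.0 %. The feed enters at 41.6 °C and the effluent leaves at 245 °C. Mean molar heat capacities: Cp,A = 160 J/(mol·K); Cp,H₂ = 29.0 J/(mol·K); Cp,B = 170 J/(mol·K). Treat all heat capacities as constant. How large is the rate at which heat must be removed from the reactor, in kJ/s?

Q_out = 4.43 kJ/s

Extent of reaction ξ = 0.560 × 4.63 = 2.5928 mol/min
Reaction term: ξ·ΔH°_rxn = 2.5928 × -167 = -433 kJ/min
Sensible, feed 41.6→25 °C: -14.526 kJ/min
Outlet flows (mol/min): A 2.0372, H₂ 2.0372, B 2.5928
Sensible, products 25→245 °C: 181.68 kJ/min
Q = ΔH = -265.85 kJ/min = -4.4308 kW
Heat removed = 4.4308 kJ/s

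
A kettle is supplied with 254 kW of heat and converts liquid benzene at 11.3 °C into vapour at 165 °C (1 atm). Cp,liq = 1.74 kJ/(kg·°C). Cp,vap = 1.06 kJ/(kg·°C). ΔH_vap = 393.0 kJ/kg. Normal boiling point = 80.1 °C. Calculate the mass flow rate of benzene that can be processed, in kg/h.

Δh = 1.74×(80.1−11.3) + 393.0 + 1.06×(165−80.1) = 602.71 kJ/kg
Q = 254 kW = 254 kJ/s = 914400 kJ/h
ṁ = Q/Δh = 914400 / 602.71 = 1517.2 kg/h

ṁ = 1520 kg/h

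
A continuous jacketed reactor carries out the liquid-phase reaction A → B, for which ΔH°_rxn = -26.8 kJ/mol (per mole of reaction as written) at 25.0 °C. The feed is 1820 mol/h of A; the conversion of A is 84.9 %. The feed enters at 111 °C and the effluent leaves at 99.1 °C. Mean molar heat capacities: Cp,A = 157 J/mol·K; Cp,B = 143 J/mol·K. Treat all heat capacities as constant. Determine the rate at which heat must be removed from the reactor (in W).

Extent of reaction ξ = 0.849 × 1820 = 1545.2 mol/h
Reaction term: ξ·ΔH°_rxn = 1545.2 × -26.8 = -41411 kJ/h
Sensible, feed 111→25 °C: -24574 kJ/h
Outlet flows (mol/h): A 274.82, B 1545.2
Sensible, products 25→99.1 °C: 19570 kJ/h
Q = ΔH = -46414 kJ/h = -12.893 kW
Heat removed = 12893 W

Q_out = 12900 W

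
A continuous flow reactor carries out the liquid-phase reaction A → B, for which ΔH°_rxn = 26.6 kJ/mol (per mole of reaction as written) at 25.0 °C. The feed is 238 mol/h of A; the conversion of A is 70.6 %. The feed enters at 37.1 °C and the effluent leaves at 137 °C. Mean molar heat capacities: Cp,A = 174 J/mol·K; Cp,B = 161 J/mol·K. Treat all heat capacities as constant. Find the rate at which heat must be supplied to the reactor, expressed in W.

Q_in = 2320 W

Extent of reaction ξ = 0.706 × 238 = 168.03 mol/h
Reaction term: ξ·ΔH°_rxn = 168.03 × 26.6 = 4469.5 kJ/h
Sensible, feed 37.1→25 °C: -501.09 kJ/h
Outlet flows (mol/h): A 69.972, B 168.03
Sensible, products 25→137 °C: 4393.5 kJ/h
Q = ΔH = 8362 kJ/h = 2.3228 kW
Heat supplied = 2322.8 W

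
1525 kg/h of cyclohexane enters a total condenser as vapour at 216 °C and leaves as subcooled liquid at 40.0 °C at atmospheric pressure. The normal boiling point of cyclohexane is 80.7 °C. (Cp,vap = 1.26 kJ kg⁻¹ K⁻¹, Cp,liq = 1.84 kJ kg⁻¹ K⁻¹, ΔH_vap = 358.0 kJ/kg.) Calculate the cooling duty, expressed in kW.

Q_c = 256 kW

vapour 216→80.7 °C: -170.48 kJ/kg
condensation at 80.7 °C: -358 kJ/kg
liquid 80.7→40.0 °C: -74.888 kJ/kg
Δh = -170.48 + -358 + -74.888 = -603.37 kJ/kg
Q = ṁ·Δh = 1525 kg/h × -603.37 kJ/kg = -920130 kJ/h
|Q| = 255.59 kW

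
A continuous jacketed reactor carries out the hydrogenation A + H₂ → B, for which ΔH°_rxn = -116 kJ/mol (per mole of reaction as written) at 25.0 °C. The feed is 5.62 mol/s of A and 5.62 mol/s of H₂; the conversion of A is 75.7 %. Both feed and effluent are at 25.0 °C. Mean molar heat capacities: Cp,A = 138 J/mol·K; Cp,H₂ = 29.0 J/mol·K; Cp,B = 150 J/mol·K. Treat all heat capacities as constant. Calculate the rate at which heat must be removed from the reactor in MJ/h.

Extent of reaction ξ = 0.757 × 5.62 = 4.2543 mol/s
Reaction term: ξ·ΔH°_rxn = 4.2543 × -116 = -493.5 kJ/s
Q = ΔH = -493.5 kJ/s = -493.5 kW
Heat removed = 1776.6 MJ/h

Q_out = 1780 MJ/h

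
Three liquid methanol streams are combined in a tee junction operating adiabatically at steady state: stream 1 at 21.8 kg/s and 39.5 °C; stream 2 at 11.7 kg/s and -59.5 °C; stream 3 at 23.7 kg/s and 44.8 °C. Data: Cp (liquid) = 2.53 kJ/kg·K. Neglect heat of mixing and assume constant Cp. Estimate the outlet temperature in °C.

T_out = 21.4 °C

Adiabatic, steady state ⇒ Σ ṁᵢCp,ᵢ(T_out − Tᵢ) = 0
Σ ṁᵢCp,ᵢTᵢ = 21.8×2.53×39.5 + 11.7×2.53×-59.5 + 23.7×2.53×44.8 = 3103.6
Σ ṁᵢCp,ᵢ = 21.8×2.53 + 11.7×2.53 + 23.7×2.53 = 144.72
T_out = 3103.6 / 144.72 = 21.446 °C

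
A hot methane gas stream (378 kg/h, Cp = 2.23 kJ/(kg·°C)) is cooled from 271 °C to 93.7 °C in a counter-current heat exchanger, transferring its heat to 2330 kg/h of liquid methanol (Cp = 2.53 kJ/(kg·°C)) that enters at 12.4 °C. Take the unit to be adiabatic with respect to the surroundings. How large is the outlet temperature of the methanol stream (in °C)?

T_c,out = 37.8 °C

Heat released by hot stream: Q = 378 × 2.23 × (271 − 93.7) = 149450 kJ/h
Energy balance on cold side (adiabatic exchanger): Q = ṁ_c·Cp_c·(T_c,out − T_c,in)
T_c,out = 12.4 + 149450/(2330 × 2.53) = 37.753 °C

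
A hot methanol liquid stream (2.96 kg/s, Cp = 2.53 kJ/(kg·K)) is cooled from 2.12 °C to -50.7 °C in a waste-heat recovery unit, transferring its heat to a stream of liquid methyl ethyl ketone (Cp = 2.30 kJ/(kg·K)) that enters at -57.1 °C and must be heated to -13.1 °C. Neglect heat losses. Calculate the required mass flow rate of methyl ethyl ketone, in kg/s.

ṁ_c = 3.91 kg/s

Heat released by hot stream: Q = 2.96 × 2.53 × (2.12 − -50.7) = 395.56 kJ/s
Energy balance on cold side (adiabatic exchanger): Q = ṁ_c·Cp_c·(T_c,out − T_c,in)
ṁ_c = 395.56 / [2.30 × (-13.1 − -57.1)] = 3.9087 kg/s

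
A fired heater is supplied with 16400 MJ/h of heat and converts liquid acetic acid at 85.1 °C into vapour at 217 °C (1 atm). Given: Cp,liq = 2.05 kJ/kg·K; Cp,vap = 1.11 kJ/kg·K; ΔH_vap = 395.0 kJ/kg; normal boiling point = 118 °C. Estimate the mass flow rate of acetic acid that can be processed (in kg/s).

Δh = 2.05×(118−85.1) + 395.0 + 1.11×(217−118) = 572.34 kJ/kg
Q = 16400 MJ/h = 4555.6 kJ/s = 4555.6 kJ/s
ṁ = Q/Δh = 4555.6 / 572.34 = 7.9596 kg/s

ṁ = 7.96 kg/s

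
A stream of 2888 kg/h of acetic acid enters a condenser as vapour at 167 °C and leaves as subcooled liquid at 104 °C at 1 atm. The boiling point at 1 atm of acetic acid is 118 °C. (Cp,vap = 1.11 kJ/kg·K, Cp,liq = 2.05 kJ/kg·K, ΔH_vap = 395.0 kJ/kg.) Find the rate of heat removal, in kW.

Q_c = 384 kW

vapour 167→118 °C: -54.39 kJ/kg
condensation at 118 °C: -395 kJ/kg
liquid 118→104 °C: -28.7 kJ/kg
Δh = -54.39 + -395 + -28.7 = -478.09 kJ/kg
Q = ṁ·Δh = 2888 kg/h × -478.09 kJ/kg = -1.3807e+06 kJ/h
|Q| = 383.53 kW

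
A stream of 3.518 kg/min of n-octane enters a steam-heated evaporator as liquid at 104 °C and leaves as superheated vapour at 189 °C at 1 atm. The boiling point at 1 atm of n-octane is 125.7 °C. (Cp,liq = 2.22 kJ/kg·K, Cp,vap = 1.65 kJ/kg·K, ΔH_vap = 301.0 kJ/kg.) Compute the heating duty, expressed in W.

Q = 26600 W

liquid 104→125.7 °C: 48.174 kJ/kg
vaporisation at 125.7 °C: 301 kJ/kg
vapour 125.7→189 °C: 104.44 kJ/kg
Δh = 48.174 + 301 + 104.44 = 453.62 kJ/kg
Q = ṁ·Δh = 3.518 kg/min × 453.62 kJ/kg = 1595.8 kJ/min
|Q| = 26.597 kW = 26597 W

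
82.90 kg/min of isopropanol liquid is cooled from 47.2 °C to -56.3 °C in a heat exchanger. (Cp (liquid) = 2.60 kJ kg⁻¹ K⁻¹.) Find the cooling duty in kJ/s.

Q_c = 372 kJ/s

Q = ṁ·Cp·ΔT = 82.90 × 2.60 × (-56.3 − 47.2) = -22308 kJ/min
Converting: 22308 / 60 s = 371.81 kW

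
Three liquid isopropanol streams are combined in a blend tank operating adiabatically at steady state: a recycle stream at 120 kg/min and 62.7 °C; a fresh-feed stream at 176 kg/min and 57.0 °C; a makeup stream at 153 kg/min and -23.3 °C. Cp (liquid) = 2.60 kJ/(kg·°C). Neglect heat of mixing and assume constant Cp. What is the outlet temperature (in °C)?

T_out = 31.2 °C

No heat crosses the boundary, so H_out = H_in.
Σ ṁᵢCp,ᵢTᵢ = 120×2.60×62.7 + 176×2.60×57.0 + 153×2.60×-23.3 = 36377
Σ ṁᵢCp,ᵢ = 120×2.60 + 176×2.60 + 153×2.60 = 1167.4
T_out = 36377 / 1167.4 = 31.161 °C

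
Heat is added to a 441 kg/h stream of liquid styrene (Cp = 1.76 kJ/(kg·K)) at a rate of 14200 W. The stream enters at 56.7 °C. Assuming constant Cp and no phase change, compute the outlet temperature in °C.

T_out = 123 °C

Q = 14200 W = 51120 kJ/h
ΔT = Q/(ṁ·Cp) = 51120/(441×1.76) = 65.863 K
T_out = 56.7 + 65.863 = 122.56 °C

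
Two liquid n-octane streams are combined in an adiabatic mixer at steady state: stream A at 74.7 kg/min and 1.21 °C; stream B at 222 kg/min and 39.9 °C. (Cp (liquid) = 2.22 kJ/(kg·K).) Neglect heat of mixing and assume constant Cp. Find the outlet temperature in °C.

T_out = 30.2 °C

No heat crosses the boundary, so H_out = H_in.
Σ ṁᵢCp,ᵢTᵢ = 74.7×2.22×1.21 + 222×2.22×39.9 = 19865
Σ ṁᵢCp,ᵢ = 74.7×2.22 + 222×2.22 = 658.67
T_out = 19865 / 658.67 = 30.159 °C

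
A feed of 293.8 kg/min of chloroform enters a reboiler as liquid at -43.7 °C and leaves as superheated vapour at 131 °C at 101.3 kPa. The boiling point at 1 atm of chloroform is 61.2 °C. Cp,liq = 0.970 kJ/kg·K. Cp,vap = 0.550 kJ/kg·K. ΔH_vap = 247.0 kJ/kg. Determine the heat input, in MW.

Q = 1.90 MW

liquid -43.7→61.2 °C: 101.75 kJ/kg
vaporisation at 61.2 °C: 247 kJ/kg
vapour 61.2→131 °C: 38.39 kJ/kg
Δh = 101.75 + 247 + 38.39 = 387.14 kJ/kg
Q = ṁ·Δh = 293.8 kg/min × 387.14 kJ/kg = 113740 kJ/min
|Q| = 1895.7 kW = 1.8957 MW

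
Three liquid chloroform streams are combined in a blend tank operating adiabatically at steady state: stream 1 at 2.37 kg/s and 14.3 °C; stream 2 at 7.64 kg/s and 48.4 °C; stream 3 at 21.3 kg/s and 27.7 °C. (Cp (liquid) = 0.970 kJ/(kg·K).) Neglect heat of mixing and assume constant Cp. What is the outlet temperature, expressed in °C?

T_out = 31.7 °C

No heat crosses the boundary, so H_out = H_in.
T_out = Σ ṁᵢCp,ᵢTᵢ / Σ ṁᵢCp,ᵢ
      = 963.87 / 30.371 = 31.737 °C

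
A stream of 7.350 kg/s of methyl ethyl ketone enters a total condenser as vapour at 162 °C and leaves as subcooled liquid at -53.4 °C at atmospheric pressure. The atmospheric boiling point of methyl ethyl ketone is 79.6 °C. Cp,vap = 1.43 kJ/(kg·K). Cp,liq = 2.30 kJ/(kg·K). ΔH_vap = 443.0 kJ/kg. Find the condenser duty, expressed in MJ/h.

Q_c = 22900 MJ/h

vapour 162→79.6 °C: -117.83 kJ/kg
condensation at 79.6 °C: -443 kJ/kg
liquid 79.6→-53.4 °C: -305.9 kJ/kg
Δh = -117.83 + -443 + -305.9 = -866.73 kJ/kg
Q = ṁ·Δh = 7.350 kg/s × -866.73 kJ/kg = -6370.5 kJ/s
|Q| = 6370.5 kW = 22934 MJ/h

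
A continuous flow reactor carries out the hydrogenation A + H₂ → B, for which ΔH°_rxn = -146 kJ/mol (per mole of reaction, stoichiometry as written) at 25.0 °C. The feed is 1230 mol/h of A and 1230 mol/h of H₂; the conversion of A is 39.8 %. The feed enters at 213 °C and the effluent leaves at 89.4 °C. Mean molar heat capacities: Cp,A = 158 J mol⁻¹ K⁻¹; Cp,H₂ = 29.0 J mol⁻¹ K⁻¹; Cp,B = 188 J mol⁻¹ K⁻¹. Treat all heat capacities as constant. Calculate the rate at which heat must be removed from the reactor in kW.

Extent of reaction ξ = 0.398 × 1230 = 489.54 mol/h
Reaction term: ξ·ΔH°_rxn = 489.54 × -146 = -71473 kJ/h
Sensible, feed 213→25 °C: -43242 kJ/h
Outlet flows (mol/h): A 740.46, H₂ 740.46, B 489.54
Sensible, products 25→89.4 °C: 14844 kJ/h
Q = ΔH = -99871 kJ/h = -27.742 kW
Heat removed = 27.742 kW

Q_out = 27.7 kW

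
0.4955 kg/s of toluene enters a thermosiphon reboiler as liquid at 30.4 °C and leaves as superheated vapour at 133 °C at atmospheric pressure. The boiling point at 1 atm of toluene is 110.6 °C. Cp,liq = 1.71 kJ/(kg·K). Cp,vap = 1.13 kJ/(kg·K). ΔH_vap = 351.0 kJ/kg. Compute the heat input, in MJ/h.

liquid 30.4→110.6 °C: 137.14 kJ/kg
vaporisation at 110.6 °C: 351 kJ/kg
vapour 110.6→133 °C: 25.312 kJ/kg
Δh = 137.14 + 351 + 25.312 = 513.45 kJ/kg
Q = ṁ·Δh = 0.4955 kg/s × 513.45 kJ/kg = 254.42 kJ/s
|Q| = 254.42 kW = 915.9 MJ/h

Q = 916 MJ/h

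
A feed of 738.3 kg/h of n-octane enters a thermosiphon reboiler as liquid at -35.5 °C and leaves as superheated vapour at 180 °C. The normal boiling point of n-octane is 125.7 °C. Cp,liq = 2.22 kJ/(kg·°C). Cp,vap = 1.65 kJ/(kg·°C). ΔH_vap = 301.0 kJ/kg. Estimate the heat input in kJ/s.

liquid -35.5→125.7 °C: 357.86 kJ/kg
vaporisation at 125.7 °C: 301 kJ/kg
vapour 125.7→180 °C: 89.595 kJ/kg
Δh = 357.86 + 301 + 89.595 = 748.46 kJ/kg
Q = ṁ·Δh = 738.3 kg/h × 748.46 kJ/kg = 552590 kJ/h
|Q| = 153.5 kW

Q = 153 kJ/s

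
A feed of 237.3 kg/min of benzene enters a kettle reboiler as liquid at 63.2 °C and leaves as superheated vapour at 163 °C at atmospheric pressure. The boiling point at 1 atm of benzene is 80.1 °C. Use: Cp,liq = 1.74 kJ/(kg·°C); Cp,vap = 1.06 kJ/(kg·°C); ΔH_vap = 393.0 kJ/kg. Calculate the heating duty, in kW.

Q = 2020 kW

liquid 63.2→80.1 °C: 29.406 kJ/kg
vaporisation at 80.1 °C: 393 kJ/kg
vapour 80.1→163 °C: 87.874 kJ/kg
Δh = 29.406 + 393 + 87.874 = 510.28 kJ/kg
Q = ṁ·Δh = 237.3 kg/min × 510.28 kJ/kg = 121090 kJ/min
|Q| = 2018.2 kW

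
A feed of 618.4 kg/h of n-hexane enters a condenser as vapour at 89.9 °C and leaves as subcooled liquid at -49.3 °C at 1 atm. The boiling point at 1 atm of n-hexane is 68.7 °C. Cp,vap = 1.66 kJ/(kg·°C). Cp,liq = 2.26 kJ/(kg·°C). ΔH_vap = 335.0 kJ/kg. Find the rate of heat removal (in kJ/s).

vapour 89.9→68.7 °C: -35.192 kJ/kg
condensation at 68.7 °C: -335 kJ/kg
liquid 68.7→-49.3 °C: -266.68 kJ/kg
Δh = -35.192 + -335 + -266.68 = -636.87 kJ/kg
Q = ṁ·Δh = 618.4 kg/h × -636.87 kJ/kg = -393840 kJ/h
|Q| = 109.4 kW

Q_c = 109 kJ/s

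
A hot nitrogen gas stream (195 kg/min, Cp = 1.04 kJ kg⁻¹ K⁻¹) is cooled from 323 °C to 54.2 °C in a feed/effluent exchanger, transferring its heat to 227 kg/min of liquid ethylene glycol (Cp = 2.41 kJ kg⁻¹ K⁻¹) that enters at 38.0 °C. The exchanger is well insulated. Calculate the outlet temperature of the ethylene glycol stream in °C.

Heat released by hot stream: Q = 195 × 1.04 × (323 − 54.2) = 54513 kJ/min
Energy balance on cold side (adiabatic exchanger): Q = ṁ_c·Cp_c·(T_c,out − T_c,in)
T_c,out = 38.0 + 54513/(227 × 2.41) = 137.64 °C

T_c,out = 138 °C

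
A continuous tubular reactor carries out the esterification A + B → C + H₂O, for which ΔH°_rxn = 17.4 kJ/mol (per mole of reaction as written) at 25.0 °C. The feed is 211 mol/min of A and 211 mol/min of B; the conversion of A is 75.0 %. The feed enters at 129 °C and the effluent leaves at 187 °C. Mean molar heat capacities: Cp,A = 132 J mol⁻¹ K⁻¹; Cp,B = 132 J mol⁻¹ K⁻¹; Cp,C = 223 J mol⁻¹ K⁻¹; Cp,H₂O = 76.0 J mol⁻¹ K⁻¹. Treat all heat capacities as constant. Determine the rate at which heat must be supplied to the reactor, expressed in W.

Q_in = 115000 W

Extent of reaction ξ = 0.750 × 211 = 158.25 mol/min
Reaction term: ξ·ΔH°_rxn = 158.25 × 17.4 = 2753.5 kJ/min
Sensible, feed 129→25 °C: -5793.2 kJ/min
Outlet flows (mol/min): A 52.75, B 52.75, C 158.25, H₂O 158.25
Sensible, products 25→187 °C: 9921.3 kJ/min
Q = ΔH = 6881.7 kJ/min = 114.69 kW
Heat supplied = 114690 W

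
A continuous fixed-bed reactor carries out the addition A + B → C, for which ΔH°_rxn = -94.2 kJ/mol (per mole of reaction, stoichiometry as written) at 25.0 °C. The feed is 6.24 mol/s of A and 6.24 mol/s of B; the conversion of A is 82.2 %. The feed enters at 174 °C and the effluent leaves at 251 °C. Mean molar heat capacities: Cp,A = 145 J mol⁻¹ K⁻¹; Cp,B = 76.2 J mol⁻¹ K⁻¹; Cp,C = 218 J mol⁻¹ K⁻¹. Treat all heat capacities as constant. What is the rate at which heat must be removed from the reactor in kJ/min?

Q_out = 22800 kJ/min

Extent of reaction ξ = 0.822 × 6.24 = 5.1293 mol/s
Reaction term: ξ·ΔH°_rxn = 5.1293 × -94.2 = -483.18 kJ/s
Sensible, feed 174→25 °C: -205.66 kJ/s
Outlet flows (mol/s): A 1.1107, B 1.1107, C 5.1293
Sensible, products 25→251 °C: 308.24 kJ/s
Q = ΔH = -380.61 kJ/s = -380.61 kW
Heat removed = 22836 kJ/min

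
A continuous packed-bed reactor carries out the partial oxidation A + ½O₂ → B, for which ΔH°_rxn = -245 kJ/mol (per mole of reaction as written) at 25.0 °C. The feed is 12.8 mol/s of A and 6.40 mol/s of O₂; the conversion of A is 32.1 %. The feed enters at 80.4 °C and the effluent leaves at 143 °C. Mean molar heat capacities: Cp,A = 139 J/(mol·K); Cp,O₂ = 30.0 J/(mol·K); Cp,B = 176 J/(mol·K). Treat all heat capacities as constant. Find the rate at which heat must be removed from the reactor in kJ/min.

Q_out = 52400 kJ/min

Extent of reaction ξ = 0.321 × 12.8 = 4.1088 mol/s
Reaction term: ξ·ΔH°_rxn = 4.1088 × -245 = -1006.7 kJ/s
Sensible, feed 80.4→25 °C: -109.2 kJ/s
Outlet flows (mol/s): A 8.6912, O₂ 4.3456, B 4.1088
Sensible, products 25→143 °C: 243.27 kJ/s
Q = ΔH = -872.59 kJ/s = -872.59 kW
Heat removed = 52356 kJ/min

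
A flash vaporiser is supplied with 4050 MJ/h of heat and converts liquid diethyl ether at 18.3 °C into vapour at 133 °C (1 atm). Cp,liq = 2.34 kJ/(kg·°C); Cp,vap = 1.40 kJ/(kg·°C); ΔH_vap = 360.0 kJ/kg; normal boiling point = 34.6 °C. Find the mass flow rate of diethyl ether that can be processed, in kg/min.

ṁ = 126 kg/min

Δh = 2.34×(34.6−18.3) + 360.0 + 1.40×(133−34.6) = 535.9 kJ/kg
Q = 4050 MJ/h = 1125 kJ/s = 67500 kJ/min
ṁ = Q/Δh = 67500 / 535.9 = 125.96 kg/min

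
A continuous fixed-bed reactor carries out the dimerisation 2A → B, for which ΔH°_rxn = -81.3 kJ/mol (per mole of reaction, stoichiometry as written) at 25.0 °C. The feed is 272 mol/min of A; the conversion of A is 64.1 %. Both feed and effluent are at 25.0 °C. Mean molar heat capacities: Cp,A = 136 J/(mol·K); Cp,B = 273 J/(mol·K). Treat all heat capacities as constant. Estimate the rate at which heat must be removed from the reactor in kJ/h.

Q_out = 425000 kJ/h

Extent of reaction ξ = 0.641 × 272 / 2 = 87.176 mol/min
Reaction term: ξ·ΔH°_rxn = 87.176 × -81.3 = -7087.4 kJ/min
Q = ΔH = -7087.4 kJ/min = -118.12 kW
Heat removed = 425240 kJ/h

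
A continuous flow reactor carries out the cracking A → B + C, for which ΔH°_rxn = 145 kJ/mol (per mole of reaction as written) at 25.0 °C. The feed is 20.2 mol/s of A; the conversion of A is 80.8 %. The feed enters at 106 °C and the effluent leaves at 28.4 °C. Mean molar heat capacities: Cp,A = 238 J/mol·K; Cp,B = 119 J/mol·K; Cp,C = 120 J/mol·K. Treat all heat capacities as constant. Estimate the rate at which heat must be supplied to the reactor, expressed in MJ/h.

Q_in = 7180 MJ/h

Extent of reaction ξ = 0.808 × 20.2 = 16.322 mol/s
Reaction term: ξ·ΔH°_rxn = 16.322 × 145 = 2366.6 kJ/s
Sensible, feed 106→25 °C: -389.42 kJ/s
Outlet flows (mol/s): A 3.8784, B 16.322, C 16.322
Sensible, products 25→28.4 °C: 16.401 kJ/s
Q = ΔH = 1993.6 kJ/s = 1993.6 kW
Heat supplied = 7177 MJ/h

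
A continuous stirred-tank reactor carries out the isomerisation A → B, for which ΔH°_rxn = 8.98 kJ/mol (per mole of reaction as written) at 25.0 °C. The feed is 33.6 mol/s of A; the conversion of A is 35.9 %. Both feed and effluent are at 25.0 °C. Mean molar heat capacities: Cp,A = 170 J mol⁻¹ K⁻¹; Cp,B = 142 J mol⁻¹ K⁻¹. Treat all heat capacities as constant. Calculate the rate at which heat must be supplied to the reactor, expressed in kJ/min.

Extent of reaction ξ = 0.359 × 33.6 = 12.062 mol/s
Reaction term: ξ·ΔH°_rxn = 12.062 × 8.98 = 108.32 kJ/s
Q = ΔH = 108.32 kJ/s = 108.32 kW
Heat supplied = 6499.2 kJ/min

Q_in = 6500 kJ/min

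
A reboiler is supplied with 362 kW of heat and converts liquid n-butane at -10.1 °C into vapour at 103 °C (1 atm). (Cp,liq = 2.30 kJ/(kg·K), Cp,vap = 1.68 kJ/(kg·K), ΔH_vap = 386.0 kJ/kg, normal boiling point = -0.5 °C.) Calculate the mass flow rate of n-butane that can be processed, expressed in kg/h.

ṁ = 2240 kg/h

Δh = 2.30×(-0.5−-10.1) + 386.0 + 1.68×(103−-0.5) = 581.96 kJ/kg
Q = 362 kW = 362 kJ/s = 1.3032e+06 kJ/h
ṁ = Q/Δh = 1.3032e+06 / 581.96 = 2239.3 kg/h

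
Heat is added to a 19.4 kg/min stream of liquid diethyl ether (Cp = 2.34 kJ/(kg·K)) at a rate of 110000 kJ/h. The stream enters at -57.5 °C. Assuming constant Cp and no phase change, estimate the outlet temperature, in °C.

T_out = -17.1 °C

Q = 110000 kJ/h = 1833.3 kJ/min
ΔT = Q/(ṁ·Cp) = 1833.3/(19.4×2.34) = 40.385 K
T_out = -57.5 + 40.385 = -17.115 °C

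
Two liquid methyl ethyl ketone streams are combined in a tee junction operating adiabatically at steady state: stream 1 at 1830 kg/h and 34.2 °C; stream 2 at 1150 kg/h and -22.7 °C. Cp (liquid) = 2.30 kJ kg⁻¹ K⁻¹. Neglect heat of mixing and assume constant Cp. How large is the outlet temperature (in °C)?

Adiabatic, steady state ⇒ Σ ṁᵢCp,ᵢ(T_out − Tᵢ) = 0
Σ ṁᵢCp,ᵢTᵢ = 1830×2.30×34.2 + 1150×2.30×-22.7 = 83906
Σ ṁᵢCp,ᵢ = 1830×2.30 + 1150×2.30 = 6854
T_out = 83906 / 6854 = 12.242 °C

T_out = 12.2 °C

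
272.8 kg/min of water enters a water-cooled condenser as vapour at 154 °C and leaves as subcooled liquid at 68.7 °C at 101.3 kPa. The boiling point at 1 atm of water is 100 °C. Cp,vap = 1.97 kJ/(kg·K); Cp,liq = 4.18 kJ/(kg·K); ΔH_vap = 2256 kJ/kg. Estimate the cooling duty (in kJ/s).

vapour 154→100 °C: -106.38 kJ/kg
condensation at 100 °C: -2256 kJ/kg
liquid 100→68.7 °C: -130.83 kJ/kg
Δh = -106.38 + -2256 + -130.83 = -2493.2 kJ/kg
Q = ṁ·Δh = 272.8 kg/min × -2493.2 kJ/kg = -680150 kJ/min
|Q| = 11336 kW

Q_c = 11300 kJ/s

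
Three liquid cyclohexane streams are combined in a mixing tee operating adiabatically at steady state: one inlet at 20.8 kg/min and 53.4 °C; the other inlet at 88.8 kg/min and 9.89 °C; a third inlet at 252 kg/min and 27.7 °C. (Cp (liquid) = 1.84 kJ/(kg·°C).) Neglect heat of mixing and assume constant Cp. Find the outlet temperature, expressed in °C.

No heat crosses the boundary, so H_out = H_in.
Σ ṁᵢCp,ᵢTᵢ = 20.8×1.84×53.4 + 88.8×1.84×9.89 + 252×1.84×27.7 = 16504
Σ ṁᵢCp,ᵢ = 20.8×1.84 + 88.8×1.84 + 252×1.84 = 665.34
T_out = 16504 / 665.34 = 24.805 °C

T_out = 24.8 °C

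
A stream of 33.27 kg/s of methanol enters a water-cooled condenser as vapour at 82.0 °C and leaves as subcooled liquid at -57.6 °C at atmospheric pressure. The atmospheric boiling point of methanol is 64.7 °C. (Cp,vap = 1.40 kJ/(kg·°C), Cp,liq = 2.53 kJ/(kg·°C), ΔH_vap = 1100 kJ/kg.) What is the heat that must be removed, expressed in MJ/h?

Q_c = 172000 MJ/h

vapour 82.0→64.7 °C: -24.22 kJ/kg
condensation at 64.7 °C: -1100 kJ/kg
liquid 64.7→-57.6 °C: -309.42 kJ/kg
Δh = -24.22 + -1100 + -309.42 = -1433.6 kJ/kg
Q = ṁ·Δh = 33.27 kg/s × -1433.6 kJ/kg = -47697 kJ/s
|Q| = 47697 kW = 171710 MJ/h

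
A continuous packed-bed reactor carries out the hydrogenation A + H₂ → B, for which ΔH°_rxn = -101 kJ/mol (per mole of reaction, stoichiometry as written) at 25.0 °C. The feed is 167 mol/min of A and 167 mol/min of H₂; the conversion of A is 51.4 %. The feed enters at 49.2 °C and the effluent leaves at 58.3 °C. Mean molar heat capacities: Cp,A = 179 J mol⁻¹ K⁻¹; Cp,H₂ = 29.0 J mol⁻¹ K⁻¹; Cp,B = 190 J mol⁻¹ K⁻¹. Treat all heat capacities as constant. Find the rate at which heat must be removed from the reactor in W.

Q_out = 140000 W

Extent of reaction ξ = 0.514 × 167 = 85.838 mol/min
Reaction term: ξ·ΔH°_rxn = 85.838 × -101 = -8669.6 kJ/min
Sensible, feed 49.2→25 °C: -840.61 kJ/min
Outlet flows (mol/min): A 81.162, H₂ 81.162, B 85.838
Sensible, products 25→58.3 °C: 1105.3 kJ/min
Q = ΔH = -8405 kJ/min = -140.08 kW
Heat removed = 140080 W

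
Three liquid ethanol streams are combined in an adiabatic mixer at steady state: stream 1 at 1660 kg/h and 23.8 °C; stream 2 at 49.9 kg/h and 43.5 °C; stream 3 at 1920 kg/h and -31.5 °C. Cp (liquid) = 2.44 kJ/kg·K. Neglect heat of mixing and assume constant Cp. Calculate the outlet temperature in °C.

No heat crosses the boundary, so H_out = H_in.
T_out = Σ ṁᵢCp,ᵢTᵢ / Σ ṁᵢCp,ᵢ
      = -45875 / 8857 = -5.1796 °C

T_out = -5.18 °C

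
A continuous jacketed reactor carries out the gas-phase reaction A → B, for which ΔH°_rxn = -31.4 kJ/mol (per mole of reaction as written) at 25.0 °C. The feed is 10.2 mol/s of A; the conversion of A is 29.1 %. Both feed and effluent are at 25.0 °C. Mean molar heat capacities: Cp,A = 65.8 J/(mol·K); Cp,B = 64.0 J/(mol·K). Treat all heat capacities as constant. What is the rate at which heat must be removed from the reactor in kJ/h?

Q_out = 336000 kJ/h

Extent of reaction ξ = 0.291 × 10.2 = 2.9682 mol/s
Reaction term: ξ·ΔH°_rxn = 2.9682 × -31.4 = -93.201 kJ/s
Q = ΔH = -93.201 kJ/s = -93.201 kW
Heat removed = 335530 kJ/h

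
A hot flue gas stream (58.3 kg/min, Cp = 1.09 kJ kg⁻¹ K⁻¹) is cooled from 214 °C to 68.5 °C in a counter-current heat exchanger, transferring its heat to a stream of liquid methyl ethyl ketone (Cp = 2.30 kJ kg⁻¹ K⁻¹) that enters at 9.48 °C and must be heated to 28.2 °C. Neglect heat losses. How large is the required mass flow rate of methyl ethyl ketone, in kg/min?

Heat released by hot stream: Q = 58.3 × 1.09 × (214 − 68.5) = 9246.1 kJ/min
Energy balance on cold side (adiabatic exchanger): Q = ṁ_c·Cp_c·(T_c,out − T_c,in)
ṁ_c = 9246.1 / [2.30 × (28.2 − 9.48)] = 214.75 kg/min

ṁ_c = 215 kg/min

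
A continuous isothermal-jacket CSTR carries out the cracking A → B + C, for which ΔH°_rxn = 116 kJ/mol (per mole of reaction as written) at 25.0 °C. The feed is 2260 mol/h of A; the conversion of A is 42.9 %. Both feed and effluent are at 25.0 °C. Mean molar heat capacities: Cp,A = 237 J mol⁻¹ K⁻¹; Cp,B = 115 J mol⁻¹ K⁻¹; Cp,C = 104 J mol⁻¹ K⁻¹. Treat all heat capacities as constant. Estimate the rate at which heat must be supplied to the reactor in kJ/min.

Q_in = 1870 kJ/min

Extent of reaction ξ = 0.429 × 2260 = 969.54 mol/h
Reaction term: ξ·ΔH°_rxn = 969.54 × 116 = 112470 kJ/h
Q = ΔH = 112470 kJ/h = 31.241 kW
Heat supplied = 1874.4 kJ/min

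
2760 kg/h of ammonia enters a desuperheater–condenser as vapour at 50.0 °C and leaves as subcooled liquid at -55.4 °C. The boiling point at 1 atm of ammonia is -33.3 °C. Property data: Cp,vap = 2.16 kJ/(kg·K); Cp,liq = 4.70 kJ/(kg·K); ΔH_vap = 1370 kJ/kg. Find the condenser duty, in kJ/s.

vapour 50.0→-33.3 °C: -179.93 kJ/kg
condensation at -33.3 °C: -1370 kJ/kg
liquid -33.3→-55.4 °C: -103.87 kJ/kg
Δh = -179.93 + -1370 + -103.87 = -1653.8 kJ/kg
Q = ṁ·Δh = 2760 kg/h × -1653.8 kJ/kg = -4.5645e+06 kJ/h
|Q| = 1267.9 kW

Q_c = 1270 kJ/s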